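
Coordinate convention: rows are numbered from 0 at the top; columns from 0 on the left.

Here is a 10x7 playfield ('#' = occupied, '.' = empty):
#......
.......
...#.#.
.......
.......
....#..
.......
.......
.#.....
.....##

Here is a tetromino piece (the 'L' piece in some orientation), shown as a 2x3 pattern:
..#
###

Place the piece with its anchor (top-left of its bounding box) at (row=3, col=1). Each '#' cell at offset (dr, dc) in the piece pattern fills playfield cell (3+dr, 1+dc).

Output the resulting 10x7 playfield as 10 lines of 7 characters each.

Fill (3+0,1+2) = (3,3)
Fill (3+1,1+0) = (4,1)
Fill (3+1,1+1) = (4,2)
Fill (3+1,1+2) = (4,3)

Answer: #......
.......
...#.#.
...#...
.###...
....#..
.......
.......
.#.....
.....##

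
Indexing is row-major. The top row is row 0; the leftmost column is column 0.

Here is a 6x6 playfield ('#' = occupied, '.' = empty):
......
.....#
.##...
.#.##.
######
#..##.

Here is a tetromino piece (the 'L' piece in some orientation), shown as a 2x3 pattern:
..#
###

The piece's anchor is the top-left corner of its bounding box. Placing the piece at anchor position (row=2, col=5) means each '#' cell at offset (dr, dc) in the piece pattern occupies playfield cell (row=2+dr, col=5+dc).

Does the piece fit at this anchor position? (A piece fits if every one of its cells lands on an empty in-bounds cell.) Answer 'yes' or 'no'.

Answer: no

Derivation:
Check each piece cell at anchor (2, 5):
  offset (0,2) -> (2,7): out of bounds -> FAIL
  offset (1,0) -> (3,5): empty -> OK
  offset (1,1) -> (3,6): out of bounds -> FAIL
  offset (1,2) -> (3,7): out of bounds -> FAIL
All cells valid: no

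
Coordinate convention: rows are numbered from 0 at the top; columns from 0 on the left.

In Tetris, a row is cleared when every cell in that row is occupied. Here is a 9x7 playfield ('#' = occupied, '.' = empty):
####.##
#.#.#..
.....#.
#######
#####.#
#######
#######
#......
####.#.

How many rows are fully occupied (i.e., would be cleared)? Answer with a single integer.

Check each row:
  row 0: 1 empty cell -> not full
  row 1: 4 empty cells -> not full
  row 2: 6 empty cells -> not full
  row 3: 0 empty cells -> FULL (clear)
  row 4: 1 empty cell -> not full
  row 5: 0 empty cells -> FULL (clear)
  row 6: 0 empty cells -> FULL (clear)
  row 7: 6 empty cells -> not full
  row 8: 2 empty cells -> not full
Total rows cleared: 3

Answer: 3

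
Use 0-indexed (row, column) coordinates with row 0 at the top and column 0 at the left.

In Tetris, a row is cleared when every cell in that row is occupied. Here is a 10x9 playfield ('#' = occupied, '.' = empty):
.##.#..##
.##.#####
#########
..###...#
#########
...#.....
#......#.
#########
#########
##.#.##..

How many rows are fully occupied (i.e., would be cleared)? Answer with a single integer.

Check each row:
  row 0: 4 empty cells -> not full
  row 1: 2 empty cells -> not full
  row 2: 0 empty cells -> FULL (clear)
  row 3: 5 empty cells -> not full
  row 4: 0 empty cells -> FULL (clear)
  row 5: 8 empty cells -> not full
  row 6: 7 empty cells -> not full
  row 7: 0 empty cells -> FULL (clear)
  row 8: 0 empty cells -> FULL (clear)
  row 9: 4 empty cells -> not full
Total rows cleared: 4

Answer: 4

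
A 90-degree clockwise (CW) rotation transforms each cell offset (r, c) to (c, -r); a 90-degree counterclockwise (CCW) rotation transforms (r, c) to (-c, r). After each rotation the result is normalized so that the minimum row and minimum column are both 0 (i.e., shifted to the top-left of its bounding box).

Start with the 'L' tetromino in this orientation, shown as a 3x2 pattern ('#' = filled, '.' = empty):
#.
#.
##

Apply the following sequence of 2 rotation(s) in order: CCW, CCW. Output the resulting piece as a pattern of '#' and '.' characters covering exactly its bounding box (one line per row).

Answer: ##
.#
.#

Derivation:
Start:
#.
#.
##
After rotation 1 (CCW):
..#
###
After rotation 2 (CCW):
##
.#
.#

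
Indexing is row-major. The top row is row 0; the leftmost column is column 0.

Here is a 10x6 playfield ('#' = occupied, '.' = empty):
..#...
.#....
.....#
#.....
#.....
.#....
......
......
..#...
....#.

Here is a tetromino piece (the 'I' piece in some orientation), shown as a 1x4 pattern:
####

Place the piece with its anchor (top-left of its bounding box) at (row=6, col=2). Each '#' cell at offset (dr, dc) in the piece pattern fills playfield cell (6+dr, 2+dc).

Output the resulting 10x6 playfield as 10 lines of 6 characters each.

Answer: ..#...
.#....
.....#
#.....
#.....
.#....
..####
......
..#...
....#.

Derivation:
Fill (6+0,2+0) = (6,2)
Fill (6+0,2+1) = (6,3)
Fill (6+0,2+2) = (6,4)
Fill (6+0,2+3) = (6,5)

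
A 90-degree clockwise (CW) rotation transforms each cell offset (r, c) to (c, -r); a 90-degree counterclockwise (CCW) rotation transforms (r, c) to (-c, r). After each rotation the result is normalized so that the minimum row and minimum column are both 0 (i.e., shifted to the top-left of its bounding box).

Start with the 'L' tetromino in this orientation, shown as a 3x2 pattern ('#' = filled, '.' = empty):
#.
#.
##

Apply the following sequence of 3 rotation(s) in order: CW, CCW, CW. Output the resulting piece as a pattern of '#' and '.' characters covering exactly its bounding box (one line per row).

Answer: ###
#..

Derivation:
Start:
#.
#.
##
After rotation 1 (CW):
###
#..
After rotation 2 (CCW):
#.
#.
##
After rotation 3 (CW):
###
#..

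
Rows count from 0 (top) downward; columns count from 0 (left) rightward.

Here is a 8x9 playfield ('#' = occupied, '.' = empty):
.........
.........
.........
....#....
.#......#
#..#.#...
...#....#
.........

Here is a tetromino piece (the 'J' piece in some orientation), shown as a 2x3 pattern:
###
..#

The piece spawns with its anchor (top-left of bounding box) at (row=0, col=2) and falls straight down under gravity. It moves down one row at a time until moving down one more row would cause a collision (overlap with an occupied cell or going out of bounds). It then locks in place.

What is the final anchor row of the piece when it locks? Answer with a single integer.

Spawn at (row=0, col=2). Try each row:
  row 0: fits
  row 1: fits
  row 2: blocked -> lock at row 1

Answer: 1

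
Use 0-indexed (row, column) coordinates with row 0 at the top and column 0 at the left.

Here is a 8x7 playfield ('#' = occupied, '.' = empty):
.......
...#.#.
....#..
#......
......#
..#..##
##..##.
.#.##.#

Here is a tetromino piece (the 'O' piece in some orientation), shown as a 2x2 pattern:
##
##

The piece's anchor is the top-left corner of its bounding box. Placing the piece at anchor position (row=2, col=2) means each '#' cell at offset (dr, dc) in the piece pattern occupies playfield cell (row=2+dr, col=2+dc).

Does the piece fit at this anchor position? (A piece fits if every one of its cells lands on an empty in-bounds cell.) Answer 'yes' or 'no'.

Check each piece cell at anchor (2, 2):
  offset (0,0) -> (2,2): empty -> OK
  offset (0,1) -> (2,3): empty -> OK
  offset (1,0) -> (3,2): empty -> OK
  offset (1,1) -> (3,3): empty -> OK
All cells valid: yes

Answer: yes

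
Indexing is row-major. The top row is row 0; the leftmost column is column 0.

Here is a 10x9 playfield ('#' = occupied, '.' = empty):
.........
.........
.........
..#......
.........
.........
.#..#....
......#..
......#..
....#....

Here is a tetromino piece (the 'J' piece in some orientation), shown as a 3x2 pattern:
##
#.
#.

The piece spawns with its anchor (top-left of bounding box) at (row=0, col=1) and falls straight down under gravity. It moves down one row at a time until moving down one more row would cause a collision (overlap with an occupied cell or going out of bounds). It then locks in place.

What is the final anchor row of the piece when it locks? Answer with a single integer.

Answer: 2

Derivation:
Spawn at (row=0, col=1). Try each row:
  row 0: fits
  row 1: fits
  row 2: fits
  row 3: blocked -> lock at row 2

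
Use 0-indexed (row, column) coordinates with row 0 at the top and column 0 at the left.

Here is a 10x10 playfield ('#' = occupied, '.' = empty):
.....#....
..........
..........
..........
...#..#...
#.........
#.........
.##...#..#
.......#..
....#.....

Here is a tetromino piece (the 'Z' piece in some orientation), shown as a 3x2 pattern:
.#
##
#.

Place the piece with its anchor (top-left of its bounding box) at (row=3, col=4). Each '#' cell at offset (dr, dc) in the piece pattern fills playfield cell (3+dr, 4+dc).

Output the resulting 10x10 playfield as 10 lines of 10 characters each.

Answer: .....#....
..........
..........
.....#....
...####...
#...#.....
#.........
.##...#..#
.......#..
....#.....

Derivation:
Fill (3+0,4+1) = (3,5)
Fill (3+1,4+0) = (4,4)
Fill (3+1,4+1) = (4,5)
Fill (3+2,4+0) = (5,4)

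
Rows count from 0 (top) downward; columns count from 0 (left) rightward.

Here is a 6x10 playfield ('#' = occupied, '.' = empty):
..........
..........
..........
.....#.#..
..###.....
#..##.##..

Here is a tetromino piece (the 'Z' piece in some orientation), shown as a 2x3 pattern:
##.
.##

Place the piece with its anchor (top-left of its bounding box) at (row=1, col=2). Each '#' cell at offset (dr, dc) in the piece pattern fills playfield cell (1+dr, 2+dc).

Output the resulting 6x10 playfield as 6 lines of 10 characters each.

Answer: ..........
..##......
...##.....
.....#.#..
..###.....
#..##.##..

Derivation:
Fill (1+0,2+0) = (1,2)
Fill (1+0,2+1) = (1,3)
Fill (1+1,2+1) = (2,3)
Fill (1+1,2+2) = (2,4)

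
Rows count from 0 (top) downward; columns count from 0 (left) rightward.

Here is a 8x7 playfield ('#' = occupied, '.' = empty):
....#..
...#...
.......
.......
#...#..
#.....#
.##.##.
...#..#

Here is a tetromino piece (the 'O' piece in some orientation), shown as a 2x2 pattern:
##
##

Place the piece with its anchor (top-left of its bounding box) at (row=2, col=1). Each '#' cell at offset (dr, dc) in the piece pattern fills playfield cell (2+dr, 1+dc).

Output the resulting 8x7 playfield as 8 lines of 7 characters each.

Fill (2+0,1+0) = (2,1)
Fill (2+0,1+1) = (2,2)
Fill (2+1,1+0) = (3,1)
Fill (2+1,1+1) = (3,2)

Answer: ....#..
...#...
.##....
.##....
#...#..
#.....#
.##.##.
...#..#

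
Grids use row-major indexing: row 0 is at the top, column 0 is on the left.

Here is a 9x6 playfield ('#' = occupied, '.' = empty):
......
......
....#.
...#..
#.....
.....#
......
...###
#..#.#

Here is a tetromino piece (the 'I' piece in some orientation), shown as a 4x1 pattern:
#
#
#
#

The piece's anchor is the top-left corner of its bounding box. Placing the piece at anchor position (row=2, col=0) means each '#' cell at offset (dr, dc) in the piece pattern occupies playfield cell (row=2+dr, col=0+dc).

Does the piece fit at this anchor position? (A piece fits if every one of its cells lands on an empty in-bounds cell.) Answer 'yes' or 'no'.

Answer: no

Derivation:
Check each piece cell at anchor (2, 0):
  offset (0,0) -> (2,0): empty -> OK
  offset (1,0) -> (3,0): empty -> OK
  offset (2,0) -> (4,0): occupied ('#') -> FAIL
  offset (3,0) -> (5,0): empty -> OK
All cells valid: no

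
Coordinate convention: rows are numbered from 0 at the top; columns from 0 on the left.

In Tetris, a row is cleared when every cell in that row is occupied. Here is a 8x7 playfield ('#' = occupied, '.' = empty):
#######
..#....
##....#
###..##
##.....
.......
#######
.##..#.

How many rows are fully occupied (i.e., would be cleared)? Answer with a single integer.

Check each row:
  row 0: 0 empty cells -> FULL (clear)
  row 1: 6 empty cells -> not full
  row 2: 4 empty cells -> not full
  row 3: 2 empty cells -> not full
  row 4: 5 empty cells -> not full
  row 5: 7 empty cells -> not full
  row 6: 0 empty cells -> FULL (clear)
  row 7: 4 empty cells -> not full
Total rows cleared: 2

Answer: 2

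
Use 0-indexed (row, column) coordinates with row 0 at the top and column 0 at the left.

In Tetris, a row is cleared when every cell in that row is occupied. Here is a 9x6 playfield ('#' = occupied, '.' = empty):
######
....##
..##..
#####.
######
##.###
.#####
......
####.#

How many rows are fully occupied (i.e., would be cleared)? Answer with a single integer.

Check each row:
  row 0: 0 empty cells -> FULL (clear)
  row 1: 4 empty cells -> not full
  row 2: 4 empty cells -> not full
  row 3: 1 empty cell -> not full
  row 4: 0 empty cells -> FULL (clear)
  row 5: 1 empty cell -> not full
  row 6: 1 empty cell -> not full
  row 7: 6 empty cells -> not full
  row 8: 1 empty cell -> not full
Total rows cleared: 2

Answer: 2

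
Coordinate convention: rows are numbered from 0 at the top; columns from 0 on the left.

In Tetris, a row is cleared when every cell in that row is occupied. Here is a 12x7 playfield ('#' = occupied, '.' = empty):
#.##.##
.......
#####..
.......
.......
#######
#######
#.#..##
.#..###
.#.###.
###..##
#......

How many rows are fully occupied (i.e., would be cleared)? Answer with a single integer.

Answer: 2

Derivation:
Check each row:
  row 0: 2 empty cells -> not full
  row 1: 7 empty cells -> not full
  row 2: 2 empty cells -> not full
  row 3: 7 empty cells -> not full
  row 4: 7 empty cells -> not full
  row 5: 0 empty cells -> FULL (clear)
  row 6: 0 empty cells -> FULL (clear)
  row 7: 3 empty cells -> not full
  row 8: 3 empty cells -> not full
  row 9: 3 empty cells -> not full
  row 10: 2 empty cells -> not full
  row 11: 6 empty cells -> not full
Total rows cleared: 2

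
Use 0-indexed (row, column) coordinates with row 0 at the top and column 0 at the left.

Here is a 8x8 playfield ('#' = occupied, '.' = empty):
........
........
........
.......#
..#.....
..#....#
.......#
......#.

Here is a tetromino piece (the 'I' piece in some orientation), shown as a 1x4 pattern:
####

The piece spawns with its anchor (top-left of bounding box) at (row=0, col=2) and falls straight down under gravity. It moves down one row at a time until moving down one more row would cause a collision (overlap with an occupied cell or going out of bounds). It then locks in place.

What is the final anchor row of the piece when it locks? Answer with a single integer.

Answer: 3

Derivation:
Spawn at (row=0, col=2). Try each row:
  row 0: fits
  row 1: fits
  row 2: fits
  row 3: fits
  row 4: blocked -> lock at row 3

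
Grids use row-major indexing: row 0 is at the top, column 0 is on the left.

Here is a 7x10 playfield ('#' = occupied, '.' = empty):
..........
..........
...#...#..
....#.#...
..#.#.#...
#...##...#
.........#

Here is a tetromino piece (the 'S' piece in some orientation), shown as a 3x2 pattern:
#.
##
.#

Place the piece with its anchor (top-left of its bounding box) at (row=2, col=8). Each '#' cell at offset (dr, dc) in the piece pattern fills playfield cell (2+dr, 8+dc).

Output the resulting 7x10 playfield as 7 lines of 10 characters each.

Fill (2+0,8+0) = (2,8)
Fill (2+1,8+0) = (3,8)
Fill (2+1,8+1) = (3,9)
Fill (2+2,8+1) = (4,9)

Answer: ..........
..........
...#...##.
....#.#.##
..#.#.#..#
#...##...#
.........#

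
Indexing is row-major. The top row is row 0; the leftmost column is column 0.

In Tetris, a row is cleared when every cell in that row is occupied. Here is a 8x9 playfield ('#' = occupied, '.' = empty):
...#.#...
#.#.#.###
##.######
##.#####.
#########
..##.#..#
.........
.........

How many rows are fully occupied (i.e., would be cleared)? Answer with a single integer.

Check each row:
  row 0: 7 empty cells -> not full
  row 1: 3 empty cells -> not full
  row 2: 1 empty cell -> not full
  row 3: 2 empty cells -> not full
  row 4: 0 empty cells -> FULL (clear)
  row 5: 5 empty cells -> not full
  row 6: 9 empty cells -> not full
  row 7: 9 empty cells -> not full
Total rows cleared: 1

Answer: 1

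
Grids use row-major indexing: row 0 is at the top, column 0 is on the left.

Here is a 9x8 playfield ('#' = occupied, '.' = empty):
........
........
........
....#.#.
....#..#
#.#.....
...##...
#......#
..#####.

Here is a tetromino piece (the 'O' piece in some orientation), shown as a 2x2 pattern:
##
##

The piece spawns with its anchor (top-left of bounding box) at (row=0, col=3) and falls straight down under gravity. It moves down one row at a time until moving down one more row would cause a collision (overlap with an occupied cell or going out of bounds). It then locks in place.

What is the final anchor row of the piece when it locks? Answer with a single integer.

Answer: 1

Derivation:
Spawn at (row=0, col=3). Try each row:
  row 0: fits
  row 1: fits
  row 2: blocked -> lock at row 1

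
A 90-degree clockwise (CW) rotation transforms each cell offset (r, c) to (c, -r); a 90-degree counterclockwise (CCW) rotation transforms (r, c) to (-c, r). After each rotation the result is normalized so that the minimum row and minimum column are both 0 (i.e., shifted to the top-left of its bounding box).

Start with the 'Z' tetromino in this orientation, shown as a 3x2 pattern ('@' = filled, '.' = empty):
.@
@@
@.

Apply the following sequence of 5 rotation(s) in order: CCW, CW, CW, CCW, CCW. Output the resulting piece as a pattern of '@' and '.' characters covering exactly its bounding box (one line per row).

Start:
.@
@@
@.
After rotation 1 (CCW):
@@.
.@@
After rotation 2 (CW):
.@
@@
@.
After rotation 3 (CW):
@@.
.@@
After rotation 4 (CCW):
.@
@@
@.
After rotation 5 (CCW):
@@.
.@@

Answer: @@.
.@@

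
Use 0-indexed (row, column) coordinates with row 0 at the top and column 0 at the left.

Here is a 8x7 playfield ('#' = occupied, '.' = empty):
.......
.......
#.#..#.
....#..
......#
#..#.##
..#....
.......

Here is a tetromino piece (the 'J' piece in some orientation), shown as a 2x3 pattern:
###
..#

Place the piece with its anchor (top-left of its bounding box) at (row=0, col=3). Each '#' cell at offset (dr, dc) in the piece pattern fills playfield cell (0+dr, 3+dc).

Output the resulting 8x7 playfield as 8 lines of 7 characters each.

Answer: ...###.
.....#.
#.#..#.
....#..
......#
#..#.##
..#....
.......

Derivation:
Fill (0+0,3+0) = (0,3)
Fill (0+0,3+1) = (0,4)
Fill (0+0,3+2) = (0,5)
Fill (0+1,3+2) = (1,5)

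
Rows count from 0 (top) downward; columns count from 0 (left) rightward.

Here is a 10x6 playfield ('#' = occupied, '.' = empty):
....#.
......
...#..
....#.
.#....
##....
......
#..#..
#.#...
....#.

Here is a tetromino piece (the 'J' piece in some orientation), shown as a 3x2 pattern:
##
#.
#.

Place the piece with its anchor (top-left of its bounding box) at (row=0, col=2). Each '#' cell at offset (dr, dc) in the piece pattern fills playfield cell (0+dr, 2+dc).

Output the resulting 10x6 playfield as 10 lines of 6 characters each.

Answer: ..###.
..#...
..##..
....#.
.#....
##....
......
#..#..
#.#...
....#.

Derivation:
Fill (0+0,2+0) = (0,2)
Fill (0+0,2+1) = (0,3)
Fill (0+1,2+0) = (1,2)
Fill (0+2,2+0) = (2,2)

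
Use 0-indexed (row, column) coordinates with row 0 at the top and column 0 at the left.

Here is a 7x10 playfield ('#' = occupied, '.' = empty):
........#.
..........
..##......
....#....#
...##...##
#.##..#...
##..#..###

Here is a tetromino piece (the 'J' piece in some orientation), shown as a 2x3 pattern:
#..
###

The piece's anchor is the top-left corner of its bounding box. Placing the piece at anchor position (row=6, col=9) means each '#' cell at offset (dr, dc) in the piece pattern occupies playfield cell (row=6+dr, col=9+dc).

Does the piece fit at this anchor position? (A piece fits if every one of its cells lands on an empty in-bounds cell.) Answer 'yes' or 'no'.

Answer: no

Derivation:
Check each piece cell at anchor (6, 9):
  offset (0,0) -> (6,9): occupied ('#') -> FAIL
  offset (1,0) -> (7,9): out of bounds -> FAIL
  offset (1,1) -> (7,10): out of bounds -> FAIL
  offset (1,2) -> (7,11): out of bounds -> FAIL
All cells valid: no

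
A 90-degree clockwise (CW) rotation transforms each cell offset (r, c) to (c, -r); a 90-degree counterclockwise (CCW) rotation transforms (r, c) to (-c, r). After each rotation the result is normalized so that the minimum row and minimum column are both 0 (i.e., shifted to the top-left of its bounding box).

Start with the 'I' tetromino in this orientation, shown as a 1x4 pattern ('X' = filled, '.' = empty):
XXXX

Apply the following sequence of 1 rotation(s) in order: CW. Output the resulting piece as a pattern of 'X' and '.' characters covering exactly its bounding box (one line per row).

Answer: X
X
X
X

Derivation:
Start:
XXXX
After rotation 1 (CW):
X
X
X
X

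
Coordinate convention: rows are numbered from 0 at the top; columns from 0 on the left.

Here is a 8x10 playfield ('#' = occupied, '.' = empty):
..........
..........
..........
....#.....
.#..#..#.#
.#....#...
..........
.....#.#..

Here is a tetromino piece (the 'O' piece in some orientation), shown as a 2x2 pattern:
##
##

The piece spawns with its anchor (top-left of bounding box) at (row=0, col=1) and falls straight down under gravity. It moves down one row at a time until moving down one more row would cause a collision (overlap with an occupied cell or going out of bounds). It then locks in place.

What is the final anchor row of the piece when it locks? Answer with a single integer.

Answer: 2

Derivation:
Spawn at (row=0, col=1). Try each row:
  row 0: fits
  row 1: fits
  row 2: fits
  row 3: blocked -> lock at row 2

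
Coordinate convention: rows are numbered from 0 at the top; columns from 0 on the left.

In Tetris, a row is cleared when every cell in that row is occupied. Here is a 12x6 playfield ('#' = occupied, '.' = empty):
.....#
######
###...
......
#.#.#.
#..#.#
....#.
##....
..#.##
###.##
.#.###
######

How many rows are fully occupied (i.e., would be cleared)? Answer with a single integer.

Answer: 2

Derivation:
Check each row:
  row 0: 5 empty cells -> not full
  row 1: 0 empty cells -> FULL (clear)
  row 2: 3 empty cells -> not full
  row 3: 6 empty cells -> not full
  row 4: 3 empty cells -> not full
  row 5: 3 empty cells -> not full
  row 6: 5 empty cells -> not full
  row 7: 4 empty cells -> not full
  row 8: 3 empty cells -> not full
  row 9: 1 empty cell -> not full
  row 10: 2 empty cells -> not full
  row 11: 0 empty cells -> FULL (clear)
Total rows cleared: 2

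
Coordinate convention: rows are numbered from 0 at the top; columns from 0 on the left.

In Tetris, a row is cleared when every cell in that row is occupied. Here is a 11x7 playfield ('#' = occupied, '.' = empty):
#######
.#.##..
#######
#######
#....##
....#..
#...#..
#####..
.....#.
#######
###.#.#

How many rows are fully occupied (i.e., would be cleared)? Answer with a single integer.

Answer: 4

Derivation:
Check each row:
  row 0: 0 empty cells -> FULL (clear)
  row 1: 4 empty cells -> not full
  row 2: 0 empty cells -> FULL (clear)
  row 3: 0 empty cells -> FULL (clear)
  row 4: 4 empty cells -> not full
  row 5: 6 empty cells -> not full
  row 6: 5 empty cells -> not full
  row 7: 2 empty cells -> not full
  row 8: 6 empty cells -> not full
  row 9: 0 empty cells -> FULL (clear)
  row 10: 2 empty cells -> not full
Total rows cleared: 4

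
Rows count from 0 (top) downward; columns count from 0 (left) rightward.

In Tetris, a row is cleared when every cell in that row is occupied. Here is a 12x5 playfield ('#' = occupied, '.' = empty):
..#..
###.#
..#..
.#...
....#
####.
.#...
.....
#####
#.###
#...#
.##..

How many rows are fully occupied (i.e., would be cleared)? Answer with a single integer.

Answer: 1

Derivation:
Check each row:
  row 0: 4 empty cells -> not full
  row 1: 1 empty cell -> not full
  row 2: 4 empty cells -> not full
  row 3: 4 empty cells -> not full
  row 4: 4 empty cells -> not full
  row 5: 1 empty cell -> not full
  row 6: 4 empty cells -> not full
  row 7: 5 empty cells -> not full
  row 8: 0 empty cells -> FULL (clear)
  row 9: 1 empty cell -> not full
  row 10: 3 empty cells -> not full
  row 11: 3 empty cells -> not full
Total rows cleared: 1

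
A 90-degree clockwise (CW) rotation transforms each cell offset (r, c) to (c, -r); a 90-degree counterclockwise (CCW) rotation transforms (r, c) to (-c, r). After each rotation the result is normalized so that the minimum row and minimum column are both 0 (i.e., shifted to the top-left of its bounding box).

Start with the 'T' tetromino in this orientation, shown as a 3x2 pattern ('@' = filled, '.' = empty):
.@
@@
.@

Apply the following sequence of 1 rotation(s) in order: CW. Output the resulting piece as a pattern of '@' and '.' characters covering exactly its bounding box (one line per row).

Start:
.@
@@
.@
After rotation 1 (CW):
.@.
@@@

Answer: .@.
@@@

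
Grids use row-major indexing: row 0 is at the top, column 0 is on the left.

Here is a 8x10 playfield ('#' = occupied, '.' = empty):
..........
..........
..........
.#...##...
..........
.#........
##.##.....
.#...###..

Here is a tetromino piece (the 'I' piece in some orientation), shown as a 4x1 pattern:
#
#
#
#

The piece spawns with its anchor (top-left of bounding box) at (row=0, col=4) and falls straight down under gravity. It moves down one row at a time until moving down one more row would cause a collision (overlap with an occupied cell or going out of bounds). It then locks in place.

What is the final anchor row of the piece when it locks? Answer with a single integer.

Answer: 2

Derivation:
Spawn at (row=0, col=4). Try each row:
  row 0: fits
  row 1: fits
  row 2: fits
  row 3: blocked -> lock at row 2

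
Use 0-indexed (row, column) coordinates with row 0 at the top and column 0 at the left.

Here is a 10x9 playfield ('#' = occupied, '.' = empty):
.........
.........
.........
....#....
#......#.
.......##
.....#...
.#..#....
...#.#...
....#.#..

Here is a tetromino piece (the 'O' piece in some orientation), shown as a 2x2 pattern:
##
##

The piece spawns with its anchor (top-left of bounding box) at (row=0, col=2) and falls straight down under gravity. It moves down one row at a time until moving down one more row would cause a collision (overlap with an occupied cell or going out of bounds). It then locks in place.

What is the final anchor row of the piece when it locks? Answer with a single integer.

Answer: 6

Derivation:
Spawn at (row=0, col=2). Try each row:
  row 0: fits
  row 1: fits
  row 2: fits
  row 3: fits
  row 4: fits
  row 5: fits
  row 6: fits
  row 7: blocked -> lock at row 6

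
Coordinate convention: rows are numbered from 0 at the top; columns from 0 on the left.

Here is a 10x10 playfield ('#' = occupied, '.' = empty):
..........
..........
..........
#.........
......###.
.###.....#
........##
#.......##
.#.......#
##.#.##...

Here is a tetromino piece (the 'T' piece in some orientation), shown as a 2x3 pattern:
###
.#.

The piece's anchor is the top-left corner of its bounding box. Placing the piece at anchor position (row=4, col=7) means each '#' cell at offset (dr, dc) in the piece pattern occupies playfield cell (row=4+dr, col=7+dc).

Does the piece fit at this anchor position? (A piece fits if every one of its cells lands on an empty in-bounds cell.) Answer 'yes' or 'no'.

Answer: no

Derivation:
Check each piece cell at anchor (4, 7):
  offset (0,0) -> (4,7): occupied ('#') -> FAIL
  offset (0,1) -> (4,8): occupied ('#') -> FAIL
  offset (0,2) -> (4,9): empty -> OK
  offset (1,1) -> (5,8): empty -> OK
All cells valid: no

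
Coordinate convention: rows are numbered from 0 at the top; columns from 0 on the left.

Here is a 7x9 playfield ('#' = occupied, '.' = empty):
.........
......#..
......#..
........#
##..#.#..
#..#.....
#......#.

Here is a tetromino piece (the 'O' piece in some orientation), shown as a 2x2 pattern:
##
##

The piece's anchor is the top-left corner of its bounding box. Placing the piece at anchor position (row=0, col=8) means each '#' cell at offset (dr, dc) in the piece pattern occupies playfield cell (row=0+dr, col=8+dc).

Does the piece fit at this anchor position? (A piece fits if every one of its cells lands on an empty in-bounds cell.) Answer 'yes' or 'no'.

Answer: no

Derivation:
Check each piece cell at anchor (0, 8):
  offset (0,0) -> (0,8): empty -> OK
  offset (0,1) -> (0,9): out of bounds -> FAIL
  offset (1,0) -> (1,8): empty -> OK
  offset (1,1) -> (1,9): out of bounds -> FAIL
All cells valid: no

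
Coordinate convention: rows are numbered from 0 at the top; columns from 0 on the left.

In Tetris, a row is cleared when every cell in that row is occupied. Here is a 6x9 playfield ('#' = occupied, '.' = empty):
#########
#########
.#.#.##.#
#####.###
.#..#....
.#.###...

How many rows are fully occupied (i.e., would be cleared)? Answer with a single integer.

Answer: 2

Derivation:
Check each row:
  row 0: 0 empty cells -> FULL (clear)
  row 1: 0 empty cells -> FULL (clear)
  row 2: 4 empty cells -> not full
  row 3: 1 empty cell -> not full
  row 4: 7 empty cells -> not full
  row 5: 5 empty cells -> not full
Total rows cleared: 2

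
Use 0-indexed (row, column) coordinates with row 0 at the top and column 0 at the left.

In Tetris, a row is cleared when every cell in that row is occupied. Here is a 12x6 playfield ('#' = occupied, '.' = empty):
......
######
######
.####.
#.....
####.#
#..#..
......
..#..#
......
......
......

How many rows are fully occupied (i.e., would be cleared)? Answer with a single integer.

Check each row:
  row 0: 6 empty cells -> not full
  row 1: 0 empty cells -> FULL (clear)
  row 2: 0 empty cells -> FULL (clear)
  row 3: 2 empty cells -> not full
  row 4: 5 empty cells -> not full
  row 5: 1 empty cell -> not full
  row 6: 4 empty cells -> not full
  row 7: 6 empty cells -> not full
  row 8: 4 empty cells -> not full
  row 9: 6 empty cells -> not full
  row 10: 6 empty cells -> not full
  row 11: 6 empty cells -> not full
Total rows cleared: 2

Answer: 2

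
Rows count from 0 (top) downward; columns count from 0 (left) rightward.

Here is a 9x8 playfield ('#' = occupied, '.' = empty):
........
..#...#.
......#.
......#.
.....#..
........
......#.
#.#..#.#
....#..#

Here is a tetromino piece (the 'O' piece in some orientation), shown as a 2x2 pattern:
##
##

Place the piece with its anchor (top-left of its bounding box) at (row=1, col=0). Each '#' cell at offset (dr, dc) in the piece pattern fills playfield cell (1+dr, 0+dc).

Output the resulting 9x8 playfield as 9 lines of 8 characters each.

Fill (1+0,0+0) = (1,0)
Fill (1+0,0+1) = (1,1)
Fill (1+1,0+0) = (2,0)
Fill (1+1,0+1) = (2,1)

Answer: ........
###...#.
##....#.
......#.
.....#..
........
......#.
#.#..#.#
....#..#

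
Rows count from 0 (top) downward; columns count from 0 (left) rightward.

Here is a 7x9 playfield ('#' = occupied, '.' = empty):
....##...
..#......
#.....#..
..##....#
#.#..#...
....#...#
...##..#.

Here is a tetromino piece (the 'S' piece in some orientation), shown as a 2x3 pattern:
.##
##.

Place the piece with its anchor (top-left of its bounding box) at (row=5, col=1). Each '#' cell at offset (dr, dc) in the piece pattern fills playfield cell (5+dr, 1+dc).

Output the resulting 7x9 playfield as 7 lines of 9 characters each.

Fill (5+0,1+1) = (5,2)
Fill (5+0,1+2) = (5,3)
Fill (5+1,1+0) = (6,1)
Fill (5+1,1+1) = (6,2)

Answer: ....##...
..#......
#.....#..
..##....#
#.#..#...
..###...#
.####..#.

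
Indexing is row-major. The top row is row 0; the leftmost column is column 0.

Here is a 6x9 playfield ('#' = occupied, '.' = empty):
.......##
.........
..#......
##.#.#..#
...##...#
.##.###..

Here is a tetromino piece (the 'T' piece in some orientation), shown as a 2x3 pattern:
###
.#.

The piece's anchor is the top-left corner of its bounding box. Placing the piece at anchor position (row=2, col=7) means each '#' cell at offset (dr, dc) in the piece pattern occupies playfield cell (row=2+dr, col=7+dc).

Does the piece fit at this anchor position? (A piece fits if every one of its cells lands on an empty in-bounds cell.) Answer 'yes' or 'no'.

Check each piece cell at anchor (2, 7):
  offset (0,0) -> (2,7): empty -> OK
  offset (0,1) -> (2,8): empty -> OK
  offset (0,2) -> (2,9): out of bounds -> FAIL
  offset (1,1) -> (3,8): occupied ('#') -> FAIL
All cells valid: no

Answer: no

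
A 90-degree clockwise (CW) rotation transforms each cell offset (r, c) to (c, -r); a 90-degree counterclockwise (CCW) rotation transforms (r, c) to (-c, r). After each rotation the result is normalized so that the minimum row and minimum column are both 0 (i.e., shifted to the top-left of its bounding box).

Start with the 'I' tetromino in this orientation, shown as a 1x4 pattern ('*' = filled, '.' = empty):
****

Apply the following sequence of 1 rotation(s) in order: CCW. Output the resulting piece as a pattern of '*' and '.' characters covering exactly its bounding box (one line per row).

Start:
****
After rotation 1 (CCW):
*
*
*
*

Answer: *
*
*
*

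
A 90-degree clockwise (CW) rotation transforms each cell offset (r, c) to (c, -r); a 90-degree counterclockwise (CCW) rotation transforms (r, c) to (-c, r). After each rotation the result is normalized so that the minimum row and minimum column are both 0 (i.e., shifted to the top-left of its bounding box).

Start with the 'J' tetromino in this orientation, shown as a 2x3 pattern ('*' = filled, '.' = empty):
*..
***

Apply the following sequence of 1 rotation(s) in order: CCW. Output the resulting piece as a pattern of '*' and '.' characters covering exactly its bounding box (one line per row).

Start:
*..
***
After rotation 1 (CCW):
.*
.*
**

Answer: .*
.*
**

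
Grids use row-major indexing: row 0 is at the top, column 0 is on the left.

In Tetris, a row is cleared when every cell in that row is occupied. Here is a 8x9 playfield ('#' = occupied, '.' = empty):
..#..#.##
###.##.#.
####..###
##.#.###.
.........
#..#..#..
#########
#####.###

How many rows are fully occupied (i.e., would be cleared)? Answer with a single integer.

Check each row:
  row 0: 5 empty cells -> not full
  row 1: 3 empty cells -> not full
  row 2: 2 empty cells -> not full
  row 3: 3 empty cells -> not full
  row 4: 9 empty cells -> not full
  row 5: 6 empty cells -> not full
  row 6: 0 empty cells -> FULL (clear)
  row 7: 1 empty cell -> not full
Total rows cleared: 1

Answer: 1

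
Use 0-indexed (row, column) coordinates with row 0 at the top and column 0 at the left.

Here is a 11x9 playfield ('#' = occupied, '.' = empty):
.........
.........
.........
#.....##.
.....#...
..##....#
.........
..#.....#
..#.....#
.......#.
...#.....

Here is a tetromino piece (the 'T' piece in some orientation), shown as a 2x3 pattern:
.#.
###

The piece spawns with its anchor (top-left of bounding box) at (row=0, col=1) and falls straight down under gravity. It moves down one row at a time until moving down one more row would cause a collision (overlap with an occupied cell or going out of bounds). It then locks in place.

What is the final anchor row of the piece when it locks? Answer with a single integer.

Answer: 3

Derivation:
Spawn at (row=0, col=1). Try each row:
  row 0: fits
  row 1: fits
  row 2: fits
  row 3: fits
  row 4: blocked -> lock at row 3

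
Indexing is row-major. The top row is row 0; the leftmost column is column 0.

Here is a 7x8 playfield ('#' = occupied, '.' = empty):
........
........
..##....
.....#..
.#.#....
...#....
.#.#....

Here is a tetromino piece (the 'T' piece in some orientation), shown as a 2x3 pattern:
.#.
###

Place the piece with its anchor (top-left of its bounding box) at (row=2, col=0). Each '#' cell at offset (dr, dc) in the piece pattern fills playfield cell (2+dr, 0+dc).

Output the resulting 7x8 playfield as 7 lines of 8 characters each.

Fill (2+0,0+1) = (2,1)
Fill (2+1,0+0) = (3,0)
Fill (2+1,0+1) = (3,1)
Fill (2+1,0+2) = (3,2)

Answer: ........
........
.###....
###..#..
.#.#....
...#....
.#.#....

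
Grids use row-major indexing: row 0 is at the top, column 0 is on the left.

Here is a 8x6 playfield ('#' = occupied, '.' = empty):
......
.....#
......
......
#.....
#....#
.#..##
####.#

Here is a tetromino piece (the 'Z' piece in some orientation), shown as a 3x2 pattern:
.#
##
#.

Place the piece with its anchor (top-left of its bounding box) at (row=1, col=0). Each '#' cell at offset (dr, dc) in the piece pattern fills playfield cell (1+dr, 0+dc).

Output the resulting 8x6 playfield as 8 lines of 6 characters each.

Answer: ......
.#...#
##....
#.....
#.....
#....#
.#..##
####.#

Derivation:
Fill (1+0,0+1) = (1,1)
Fill (1+1,0+0) = (2,0)
Fill (1+1,0+1) = (2,1)
Fill (1+2,0+0) = (3,0)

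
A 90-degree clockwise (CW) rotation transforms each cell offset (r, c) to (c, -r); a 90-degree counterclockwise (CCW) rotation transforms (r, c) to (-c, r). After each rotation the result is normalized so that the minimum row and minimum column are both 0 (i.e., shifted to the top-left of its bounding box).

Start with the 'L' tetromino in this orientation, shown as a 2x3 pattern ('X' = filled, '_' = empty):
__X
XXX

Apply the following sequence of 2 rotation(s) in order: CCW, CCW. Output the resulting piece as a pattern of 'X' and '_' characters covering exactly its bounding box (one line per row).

Start:
__X
XXX
After rotation 1 (CCW):
XX
_X
_X
After rotation 2 (CCW):
XXX
X__

Answer: XXX
X__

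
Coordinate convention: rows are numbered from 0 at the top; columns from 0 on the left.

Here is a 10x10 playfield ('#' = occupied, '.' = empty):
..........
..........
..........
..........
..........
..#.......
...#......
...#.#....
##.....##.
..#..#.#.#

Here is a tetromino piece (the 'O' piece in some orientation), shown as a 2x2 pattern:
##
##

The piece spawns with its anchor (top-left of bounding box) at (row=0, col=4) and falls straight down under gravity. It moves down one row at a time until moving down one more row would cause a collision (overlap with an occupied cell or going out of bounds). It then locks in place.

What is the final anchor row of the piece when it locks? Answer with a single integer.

Answer: 5

Derivation:
Spawn at (row=0, col=4). Try each row:
  row 0: fits
  row 1: fits
  row 2: fits
  row 3: fits
  row 4: fits
  row 5: fits
  row 6: blocked -> lock at row 5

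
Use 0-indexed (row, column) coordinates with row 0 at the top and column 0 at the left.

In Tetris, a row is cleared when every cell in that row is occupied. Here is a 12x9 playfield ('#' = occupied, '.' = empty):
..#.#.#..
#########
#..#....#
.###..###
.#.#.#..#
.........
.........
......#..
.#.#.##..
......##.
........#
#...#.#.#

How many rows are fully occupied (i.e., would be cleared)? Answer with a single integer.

Check each row:
  row 0: 6 empty cells -> not full
  row 1: 0 empty cells -> FULL (clear)
  row 2: 6 empty cells -> not full
  row 3: 3 empty cells -> not full
  row 4: 5 empty cells -> not full
  row 5: 9 empty cells -> not full
  row 6: 9 empty cells -> not full
  row 7: 8 empty cells -> not full
  row 8: 5 empty cells -> not full
  row 9: 7 empty cells -> not full
  row 10: 8 empty cells -> not full
  row 11: 5 empty cells -> not full
Total rows cleared: 1

Answer: 1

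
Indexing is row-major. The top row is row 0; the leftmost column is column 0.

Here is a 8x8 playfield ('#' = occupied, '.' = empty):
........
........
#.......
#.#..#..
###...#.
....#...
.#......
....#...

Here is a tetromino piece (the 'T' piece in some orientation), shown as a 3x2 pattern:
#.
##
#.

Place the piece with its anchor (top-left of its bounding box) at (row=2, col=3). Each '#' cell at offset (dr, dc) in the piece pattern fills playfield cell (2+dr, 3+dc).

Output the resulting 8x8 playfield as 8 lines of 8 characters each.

Answer: ........
........
#..#....
#.####..
####..#.
....#...
.#......
....#...

Derivation:
Fill (2+0,3+0) = (2,3)
Fill (2+1,3+0) = (3,3)
Fill (2+1,3+1) = (3,4)
Fill (2+2,3+0) = (4,3)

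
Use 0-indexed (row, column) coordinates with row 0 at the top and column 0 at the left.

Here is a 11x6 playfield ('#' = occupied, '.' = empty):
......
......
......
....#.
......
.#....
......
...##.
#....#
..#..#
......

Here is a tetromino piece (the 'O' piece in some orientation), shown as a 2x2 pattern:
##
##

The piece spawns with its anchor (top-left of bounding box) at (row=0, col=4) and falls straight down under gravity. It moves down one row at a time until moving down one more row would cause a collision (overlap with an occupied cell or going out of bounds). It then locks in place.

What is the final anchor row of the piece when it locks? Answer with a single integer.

Answer: 1

Derivation:
Spawn at (row=0, col=4). Try each row:
  row 0: fits
  row 1: fits
  row 2: blocked -> lock at row 1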